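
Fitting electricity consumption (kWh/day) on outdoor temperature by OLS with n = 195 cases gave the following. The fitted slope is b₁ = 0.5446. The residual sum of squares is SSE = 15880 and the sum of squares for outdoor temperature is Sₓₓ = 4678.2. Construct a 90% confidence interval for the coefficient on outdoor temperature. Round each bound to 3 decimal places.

(0.325, 0.764)

MSE = SSE/(n − 2) = 15880/193 = 82.2798.
SE(b₁) = √(MSE/Sₓₓ) = √(82.2798/4678.2) = 0.132619.
df = n − 2 = 193.
t* = t_{0.05, 193} = 1.652787.
Margin = t* × SE = 1.652787 × 0.132619 = 0.21919.
CI: 0.5446 ± 0.21919 → (0.325, 0.764).
With 90% confidence, each one-unit increase in outdoor temperature is associated with a change of between 0.325 and 0.764 kWh/day in electricity consumption.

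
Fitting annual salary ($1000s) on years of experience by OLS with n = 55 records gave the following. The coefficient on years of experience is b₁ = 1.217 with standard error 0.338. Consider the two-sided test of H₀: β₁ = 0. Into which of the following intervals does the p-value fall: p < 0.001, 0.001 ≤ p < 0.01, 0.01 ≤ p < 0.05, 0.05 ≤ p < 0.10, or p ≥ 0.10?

t = 1.217 / 0.338 = 3.601.
df = n − 2 = 55 − 2 = 53.
Two-sided p = 2·P(T_{53} > |t|) ≈ 0.0007.
So p < 0.001.

p < 0.001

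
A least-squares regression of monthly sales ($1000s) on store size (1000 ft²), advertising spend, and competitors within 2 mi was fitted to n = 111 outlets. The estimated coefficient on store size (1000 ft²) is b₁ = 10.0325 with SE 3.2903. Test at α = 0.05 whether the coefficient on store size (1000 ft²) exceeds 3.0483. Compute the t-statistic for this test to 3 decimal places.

H₀: β₁ = 3.0483 vs H₁: β₁ > 3.0483.
t = (b₁ − β₁⁰)/SE = (10.0325 − 3.0483) / 3.2903 = 2.123.
df = n − k − 1 = 111 − 3 − 1 = 107.
One-sided p ≈ 0.0180, which is < 0.05, so reject H₀.
There is evidence that the true slope on store size (1000 ft²) exceeds 3.0483 $1000s per unit, holding the other predictors fixed.

t = 2.123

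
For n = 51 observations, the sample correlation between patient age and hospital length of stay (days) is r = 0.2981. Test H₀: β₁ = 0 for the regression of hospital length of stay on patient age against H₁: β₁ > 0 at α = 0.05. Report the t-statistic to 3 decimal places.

t = 2.186

t = r·√(n − 2)/√(1 − r²) = 0.2981·√49/√0.911136 = 2.186.
df = n − 2 = 49.
One-sided p ≈ 0.0168, which is < 0.05, so reject H₀.
There is evidence of a linear association between patient age and hospital length of stay.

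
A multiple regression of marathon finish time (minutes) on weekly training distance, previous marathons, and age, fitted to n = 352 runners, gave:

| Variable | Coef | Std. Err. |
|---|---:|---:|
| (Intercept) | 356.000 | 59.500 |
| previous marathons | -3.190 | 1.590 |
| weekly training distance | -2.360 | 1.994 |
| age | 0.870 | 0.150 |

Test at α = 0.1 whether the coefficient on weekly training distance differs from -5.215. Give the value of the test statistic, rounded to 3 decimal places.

Read off: b = -2.360, SE = 1.994 for weekly training distance.
H₀: β₁ = -5.215 vs H₁: β₁ ≠ -5.215.
t = (-2.360 − (-5.215)) / 1.994 = 1.432.
df = n − k − 1 = 352 − 3 − 1 = 348.
Two-sided p ≈ 0.1531, which is ≥ 0.1, so fail to reject H₀.
The data are consistent with a true slope of -5.215 minutes per unit of weekly training distance, holding the other predictors fixed.

t = 1.432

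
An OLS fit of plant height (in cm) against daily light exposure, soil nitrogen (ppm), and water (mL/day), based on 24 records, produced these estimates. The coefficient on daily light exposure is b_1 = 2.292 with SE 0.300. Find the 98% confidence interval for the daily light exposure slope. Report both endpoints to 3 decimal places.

(1.534, 3.050)

df = n − k − 1 = 24 − 3 − 1 = 20.
t* = t_{0.01, 20} = 2.527977.
Margin = t* × SE = 2.527977 × 0.300 = 0.75839.
CI: 2.292 ± 0.75839 → (1.534, 3.050).
With 98% confidence, each one-unit increase in daily light exposure is associated with a change of between 1.534 and 3.050 cm in plant height, holding the other predictors fixed.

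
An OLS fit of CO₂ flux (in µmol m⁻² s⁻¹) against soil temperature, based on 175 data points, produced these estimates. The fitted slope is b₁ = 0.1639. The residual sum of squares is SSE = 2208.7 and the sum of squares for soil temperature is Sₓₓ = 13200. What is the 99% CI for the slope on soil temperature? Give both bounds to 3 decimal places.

MSE = SSE/(n − 2) = 2208.7/173 = 12.7671.
SE(b₁) = √(MSE/Sₓₓ) = √(12.7671/13200) = 0.0310999.
df = n − 2 = 173.
t* = t_{0.005, 173} = 2.604546.
Margin = t* × SE = 2.604546 × 0.0310999 = 0.08100.
CI: 0.1639 ± 0.08100 → (0.083, 0.245).
With 99% confidence, each one-unit increase in soil temperature is associated with a change of between 0.083 and 0.245 µmol m⁻² s⁻¹ in CO₂ flux.

(0.083, 0.245)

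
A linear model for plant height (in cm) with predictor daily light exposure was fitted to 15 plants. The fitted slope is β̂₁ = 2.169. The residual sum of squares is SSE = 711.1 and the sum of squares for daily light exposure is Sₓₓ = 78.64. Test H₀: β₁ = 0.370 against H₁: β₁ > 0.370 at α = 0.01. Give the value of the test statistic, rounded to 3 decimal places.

MSE = SSE/(n − 2) = 711.1/13 = 54.7.
SE(β̂₁) = √(MSE/Sₓₓ) = √(54.7/78.64) = 0.834011.
t = (2.169 − 0.370) / 0.834011 = 2.157.
df = n − 2 = 13.
One-sided p ≈ 0.0252, which is ≥ 0.01, so fail to reject H₀.
The data do not give significant evidence that the true slope on daily light exposure exceeds 0.370 cm per unit.

t = 2.157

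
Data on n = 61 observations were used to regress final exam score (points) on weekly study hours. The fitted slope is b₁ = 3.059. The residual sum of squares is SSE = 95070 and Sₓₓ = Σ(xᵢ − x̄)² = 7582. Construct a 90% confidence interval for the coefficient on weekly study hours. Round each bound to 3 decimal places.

MSE = SSE/(n − 2) = 95070/59 = 1611.36.
SE(b₁) = √(MSE/Sₓₓ) = √(1611.36/7582) = 0.461003.
df = n − 2 = 59.
t* = t_{0.05, 59} = 1.671093.
Margin = t* × SE = 1.671093 × 0.461003 = 0.77038.
CI: 3.059 ± 0.77038 → (2.289, 3.829).
With 90% confidence, each one-unit increase in weekly study hours is associated with a change of between 2.289 and 3.829 points in final exam score.

(2.289, 3.829)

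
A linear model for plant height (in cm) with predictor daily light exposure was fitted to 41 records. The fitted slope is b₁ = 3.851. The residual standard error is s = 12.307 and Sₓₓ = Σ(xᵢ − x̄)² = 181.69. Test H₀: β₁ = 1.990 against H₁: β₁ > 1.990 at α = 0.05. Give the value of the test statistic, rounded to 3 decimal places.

t = 2.038

SE(b₁) = s/√Sₓₓ = 12.307/√181.69 = 0.913033.
t = (3.851 − 1.990) / 0.913033 = 2.038.
df = n − 2 = 39.
One-sided p ≈ 0.0242, which is < 0.05, so reject H₀.
There is evidence that the true slope on daily light exposure exceeds 1.990 cm per unit.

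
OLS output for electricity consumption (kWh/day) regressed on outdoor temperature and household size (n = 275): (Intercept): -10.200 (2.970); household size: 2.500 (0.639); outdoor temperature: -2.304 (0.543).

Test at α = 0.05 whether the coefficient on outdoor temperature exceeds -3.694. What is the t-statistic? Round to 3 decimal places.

Read off: b = -2.304, SE = 0.543 for outdoor temperature.
H₀: β₁ = -3.694 vs H₁: β₁ > -3.694.
t = (-2.304 − (-3.694)) / 0.543 = 2.560.
df = n − k − 1 = 275 − 2 − 1 = 272.
One-sided p ≈ 0.0055, which is < 0.05, so reject H₀.
There is evidence that the true slope on outdoor temperature exceeds -3.694 kWh/day per unit, holding the other predictors fixed.

t = 2.560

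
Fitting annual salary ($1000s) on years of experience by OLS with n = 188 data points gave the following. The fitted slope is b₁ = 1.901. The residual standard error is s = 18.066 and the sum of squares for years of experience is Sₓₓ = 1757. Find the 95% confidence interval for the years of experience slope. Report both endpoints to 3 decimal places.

SE(b₁) = s/√Sₓₓ = 18.066/√1757 = 0.430999.
df = n − 2 = 186.
t* = t_{0.025, 186} = 1.9728.
Margin = t* × SE = 1.9728 × 0.430999 = 0.85027.
CI: 1.901 ± 0.85027 → (1.051, 2.751).
With 95% confidence, each one-unit increase in years of experience is associated with a change of between 1.051 and 2.751 $1000s in annual salary.

(1.051, 2.751)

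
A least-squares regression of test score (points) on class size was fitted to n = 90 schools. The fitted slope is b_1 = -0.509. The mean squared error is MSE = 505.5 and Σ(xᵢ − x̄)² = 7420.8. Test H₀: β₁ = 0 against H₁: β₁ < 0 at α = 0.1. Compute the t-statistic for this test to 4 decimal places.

SE(b_1) = √(MSE/Sₓₓ) = √(505.5/7420.8) = 0.260997.
t = -0.509 / 0.260997 = -1.9502.
df = n − 2 = 88.
One-sided p ≈ 0.0272, which is < 0.1, so reject H₀.
There is evidence that the true slope on class size is negative.

t = -1.9502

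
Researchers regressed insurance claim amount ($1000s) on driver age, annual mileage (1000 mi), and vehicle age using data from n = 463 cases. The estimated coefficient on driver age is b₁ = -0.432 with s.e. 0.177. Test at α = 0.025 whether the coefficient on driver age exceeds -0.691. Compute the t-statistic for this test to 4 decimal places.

H₀: β₁ = -0.691 vs H₁: β₁ > -0.691.
t = (b₁ − β₁⁰)/SE = (-0.432 − (-0.691)) / 0.177 = 1.4633.
df = n − k − 1 = 463 − 3 − 1 = 459.
One-sided p ≈ 0.0720, which is ≥ 0.025, so fail to reject H₀.
The data do not give significant evidence that the true slope on driver age exceeds -0.691 $1000s per unit, holding the other predictors fixed.

t = 1.4633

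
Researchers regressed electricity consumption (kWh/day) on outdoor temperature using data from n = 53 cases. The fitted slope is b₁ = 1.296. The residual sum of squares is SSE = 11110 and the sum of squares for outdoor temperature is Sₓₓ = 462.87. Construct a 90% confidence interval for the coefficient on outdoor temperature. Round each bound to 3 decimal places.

(0.147, 2.445)

MSE = SSE/(n − 2) = 11110/51 = 217.843.
SE(b₁) = √(MSE/Sₓₓ) = √(217.843/462.87) = 0.686029.
df = n − 2 = 51.
t* = t_{0.05, 51} = 1.675285.
Margin = t* × SE = 1.675285 × 0.686029 = 1.14929.
CI: 1.296 ± 1.14929 → (0.147, 2.445).
With 90% confidence, each one-unit increase in outdoor temperature is associated with a change of between 0.147 and 2.445 kWh/day in electricity consumption.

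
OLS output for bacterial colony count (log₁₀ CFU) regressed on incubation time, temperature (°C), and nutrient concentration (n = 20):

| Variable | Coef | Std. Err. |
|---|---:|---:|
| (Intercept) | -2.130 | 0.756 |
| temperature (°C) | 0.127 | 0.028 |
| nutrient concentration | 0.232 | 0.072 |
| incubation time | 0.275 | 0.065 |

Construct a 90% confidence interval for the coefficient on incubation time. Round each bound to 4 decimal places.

Read off: b = 0.275, SE = 0.065 for incubation time.
df = n − k − 1 = 20 − 3 − 1 = 16.
t* = t_{0.05, 16} = 1.745884.
Margin = t* × SE = 1.745884 × 0.065 = 0.113482.
CI: 0.275 ± 0.113482 → (0.1615, 0.3885).

(0.1615, 0.3885)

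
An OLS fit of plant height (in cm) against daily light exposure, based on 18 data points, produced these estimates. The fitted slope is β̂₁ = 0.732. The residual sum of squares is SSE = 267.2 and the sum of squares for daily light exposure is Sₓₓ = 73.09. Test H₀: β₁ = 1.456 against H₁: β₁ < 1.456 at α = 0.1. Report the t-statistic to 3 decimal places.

MSE = SSE/(n − 2) = 267.2/16 = 16.7.
SE(β̂₁) = √(MSE/Sₓₓ) = √(16.7/73.09) = 0.478001.
t = (0.732 − 1.456) / 0.478001 = -1.515.
df = n − 2 = 16.
One-sided p ≈ 0.0747, which is < 0.1, so reject H₀.
There is evidence that the true slope on daily light exposure is below 1.456 cm per unit.

t = -1.515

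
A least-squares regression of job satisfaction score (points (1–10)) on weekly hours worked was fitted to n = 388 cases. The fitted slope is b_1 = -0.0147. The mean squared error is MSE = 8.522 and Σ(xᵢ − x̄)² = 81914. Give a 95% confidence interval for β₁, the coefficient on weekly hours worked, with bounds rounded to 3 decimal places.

(-0.035, 0.005)

SE(b_1) = √(MSE/Sₓₓ) = √(8.522/81914) = 0.0101998.
df = n − 2 = 386.
t* = t_{0.025, 386} = 1.966129.
Margin = t* × SE = 1.966129 × 0.0101998 = 0.02005.
CI: -0.0147 ± 0.02005 → (-0.035, 0.005).
With 95% confidence, each one-unit increase in weekly hours worked is associated with a change of between -0.035 and 0.005 points (1–10) in job satisfaction score.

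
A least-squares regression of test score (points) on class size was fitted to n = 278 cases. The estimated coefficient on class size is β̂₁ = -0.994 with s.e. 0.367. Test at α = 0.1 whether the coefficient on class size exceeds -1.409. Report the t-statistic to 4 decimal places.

t = 1.1308

H₀: β₁ = -1.409 vs H₁: β₁ > -1.409.
t = (β̂₁ − β₁⁰)/SE = (-0.994 − (-1.409)) / 0.367 = 1.1308.
df = n − 2 = 278 − 2 = 276.
One-sided p ≈ 0.1296, which is ≥ 0.1, so fail to reject H₀.
The data do not give significant evidence that the true slope on class size exceeds -1.409 points per unit.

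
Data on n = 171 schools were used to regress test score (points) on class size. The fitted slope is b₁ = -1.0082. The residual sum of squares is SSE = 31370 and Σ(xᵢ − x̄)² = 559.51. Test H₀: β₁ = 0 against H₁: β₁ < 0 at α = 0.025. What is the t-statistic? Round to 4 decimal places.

MSE = SSE/(n − 2) = 31370/169 = 185.621.
SE(b₁) = √(MSE/Sₓₓ) = √(185.621/559.51) = 0.575983.
t = -1.0082 / 0.575983 = -1.7504.
df = n − 2 = 169.
One-sided p ≈ 0.0409, which is ≥ 0.025, so fail to reject H₀.
The data do not give significant evidence that the true slope on class size is negative.

t = -1.7504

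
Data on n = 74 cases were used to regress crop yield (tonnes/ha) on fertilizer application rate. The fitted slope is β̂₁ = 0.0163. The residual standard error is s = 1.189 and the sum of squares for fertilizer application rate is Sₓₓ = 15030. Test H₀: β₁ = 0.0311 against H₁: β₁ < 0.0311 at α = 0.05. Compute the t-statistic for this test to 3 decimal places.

t = -1.526

SE(β̂₁) = s/√Sₓₓ = 1.189/√15030 = 0.00969845.
t = (0.0163 − 0.0311) / 0.00969845 = -1.526.
df = n − 2 = 72.
One-sided p ≈ 0.0657, which is ≥ 0.05, so fail to reject H₀.
The data do not give significant evidence that the true slope on fertilizer application rate is below 0.0311 tonnes/ha per unit.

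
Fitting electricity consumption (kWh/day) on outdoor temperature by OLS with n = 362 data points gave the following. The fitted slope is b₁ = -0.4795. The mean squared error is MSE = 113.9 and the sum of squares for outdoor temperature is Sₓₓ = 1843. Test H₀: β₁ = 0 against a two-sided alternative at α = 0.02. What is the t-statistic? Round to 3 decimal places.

SE(b₁) = √(MSE/Sₓₓ) = √(113.9/1843) = 0.248599.
t = -0.4795 / 0.248599 = -1.929.
df = n − 2 = 360.
Two-sided p ≈ 0.0545, which is ≥ 0.02, so fail to reject H₀.
The data do not give significant evidence of an association between outdoor temperature and electricity consumption.

t = -1.929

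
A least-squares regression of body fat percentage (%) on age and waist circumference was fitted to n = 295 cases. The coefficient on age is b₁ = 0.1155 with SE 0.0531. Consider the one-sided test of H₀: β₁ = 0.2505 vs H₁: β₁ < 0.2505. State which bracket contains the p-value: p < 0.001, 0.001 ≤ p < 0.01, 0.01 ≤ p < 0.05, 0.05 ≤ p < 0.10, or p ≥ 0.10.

t = (0.1155 − 0.2505) / 0.0531 = -2.542.
df = n − k − 1 = 295 − 2 − 1 = 292.
One-sided p = P(T_{292} < t) ≈ 0.0058.
So 0.001 ≤ p < 0.01.

0.001 ≤ p < 0.01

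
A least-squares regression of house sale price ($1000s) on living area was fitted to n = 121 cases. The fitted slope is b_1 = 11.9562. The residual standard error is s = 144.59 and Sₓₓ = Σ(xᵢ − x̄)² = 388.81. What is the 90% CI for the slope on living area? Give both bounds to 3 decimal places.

(-0.200, 24.112)

SE(b_1) = s/√Sₓₓ = 144.59/√388.81 = 7.3328.
df = n − 2 = 119.
t* = t_{0.05, 119} = 1.657759.
Margin = t* × SE = 1.657759 × 7.3328 = 12.15601.
CI: 11.9562 ± 12.15601 → (-0.200, 24.112).
With 90% confidence, each one-unit increase in living area is associated with a change of between -0.200 and 24.112 $1000s in house sale price.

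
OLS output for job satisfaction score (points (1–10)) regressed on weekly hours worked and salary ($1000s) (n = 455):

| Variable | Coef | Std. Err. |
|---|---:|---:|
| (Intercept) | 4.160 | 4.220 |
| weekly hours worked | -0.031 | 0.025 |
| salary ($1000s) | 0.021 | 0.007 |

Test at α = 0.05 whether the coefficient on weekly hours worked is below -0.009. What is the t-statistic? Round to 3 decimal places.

Read off: b = -0.031, SE = 0.025 for weekly hours worked.
H₀: β₁ = -0.009 vs H₁: β₁ < -0.009.
t = (-0.031 − (-0.009)) / 0.025 = -0.880.
df = n − k − 1 = 455 − 2 − 1 = 452.
One-sided p ≈ 0.1897, which is ≥ 0.05, so fail to reject H₀.
The data do not give significant evidence that the true slope on weekly hours worked is below -0.009 points (1–10) per unit, holding the other predictors fixed.

t = -0.880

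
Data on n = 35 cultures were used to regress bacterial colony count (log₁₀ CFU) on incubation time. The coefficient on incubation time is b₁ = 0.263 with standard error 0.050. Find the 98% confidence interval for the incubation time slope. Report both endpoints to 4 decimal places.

(0.1408, 0.3852)

df = n − 2 = 35 − 2 = 33.
t* = t_{0.01, 33} = 2.444794.
Margin = t* × SE = 2.444794 × 0.050 = 0.122240.
CI: 0.263 ± 0.122240 → (0.1408, 0.3852).
With 98% confidence, each one-unit increase in incubation time is associated with a change of between 0.1408 and 0.3852 log₁₀ CFU in bacterial colony count.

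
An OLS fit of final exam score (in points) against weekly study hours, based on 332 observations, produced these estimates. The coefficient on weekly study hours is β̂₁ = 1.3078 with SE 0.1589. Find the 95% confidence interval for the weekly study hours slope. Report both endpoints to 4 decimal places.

df = n − 2 = 332 − 2 = 330.
t* = t_{0.025, 330} = 1.967179.
Margin = t* × SE = 1.967179 × 0.1589 = 0.312585.
CI: 1.3078 ± 0.312585 → (0.9952, 1.6204).
With 95% confidence, each one-unit increase in weekly study hours is associated with a change of between 0.9952 and 1.6204 points in final exam score.

(0.9952, 1.6204)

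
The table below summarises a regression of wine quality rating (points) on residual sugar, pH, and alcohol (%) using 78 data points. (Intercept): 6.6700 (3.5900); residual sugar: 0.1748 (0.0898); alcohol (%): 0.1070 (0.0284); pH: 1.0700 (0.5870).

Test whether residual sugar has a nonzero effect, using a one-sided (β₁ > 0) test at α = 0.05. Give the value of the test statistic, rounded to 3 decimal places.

Read off: b = 0.1748, SE = 0.0898 for residual sugar.
H₀: β₁ = 0 vs H₁: β₁ > 0.
t = 0.1748 / 0.0898 = 1.947.
df = n − k − 1 = 78 − 3 − 1 = 74.
One-sided p ≈ 0.0277, which is < 0.05, so reject H₀.
There is evidence that the true slope on residual sugar is positive, holding the other predictors fixed.

t = 1.947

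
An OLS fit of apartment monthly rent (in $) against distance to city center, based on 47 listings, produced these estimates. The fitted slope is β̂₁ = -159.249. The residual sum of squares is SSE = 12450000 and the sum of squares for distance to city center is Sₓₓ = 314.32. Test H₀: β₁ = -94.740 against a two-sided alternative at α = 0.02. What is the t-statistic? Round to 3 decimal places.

t = -2.174

MSE = SSE/(n − 2) = 12450000/45 = 276667.
SE(β̂₁) = √(MSE/Sₓₓ) = √(276667/314.32) = 29.6683.
t = (-159.249 − (-94.740)) / 29.6683 = -2.174.
df = n − 2 = 45.
Two-sided p ≈ 0.0350, which is ≥ 0.02, so fail to reject H₀.
The data are consistent with a true slope of -94.740 $ per unit of distance to city center.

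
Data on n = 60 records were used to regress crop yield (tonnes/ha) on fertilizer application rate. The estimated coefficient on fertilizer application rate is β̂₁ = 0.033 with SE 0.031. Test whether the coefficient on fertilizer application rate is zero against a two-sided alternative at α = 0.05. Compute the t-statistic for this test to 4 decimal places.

H₀: β₁ = 0 vs H₁: β₁ ≠ 0.
t = (β̂₁ − β₁⁰)/SE = 0.033 / 0.031 = 1.0645.
df = n − 2 = 60 − 2 = 58.
Two-sided p ≈ 0.2915, which is ≥ 0.05, so fail to reject H₀.
The data do not give significant evidence of an association between fertilizer application rate and crop yield.

t = 1.0645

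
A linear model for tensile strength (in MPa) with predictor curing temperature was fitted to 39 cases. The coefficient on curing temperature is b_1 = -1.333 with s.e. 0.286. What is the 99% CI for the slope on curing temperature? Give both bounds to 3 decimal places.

(-2.110, -0.556)

df = n − 2 = 39 − 2 = 37.
t* = t_{0.005, 37} = 2.715409.
Margin = t* × SE = 2.715409 × 0.286 = 0.77661.
CI: -1.333 ± 0.77661 → (-2.110, -0.556).
With 99% confidence, each one-unit increase in curing temperature is associated with a change of between -2.110 and -0.556 MPa in tensile strength.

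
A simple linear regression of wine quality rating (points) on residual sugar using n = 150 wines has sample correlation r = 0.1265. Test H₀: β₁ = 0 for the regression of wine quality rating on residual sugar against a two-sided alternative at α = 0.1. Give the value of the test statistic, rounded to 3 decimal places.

t = r·√(n − 2)/√(1 − r²) = 0.1265·√148/√0.983998 = 1.551.
df = n − 2 = 148.
Two-sided p ≈ 0.1229, which is ≥ 0.1, so fail to reject H₀.
The data do not give significant evidence of a linear association between residual sugar and wine quality rating.

t = 1.551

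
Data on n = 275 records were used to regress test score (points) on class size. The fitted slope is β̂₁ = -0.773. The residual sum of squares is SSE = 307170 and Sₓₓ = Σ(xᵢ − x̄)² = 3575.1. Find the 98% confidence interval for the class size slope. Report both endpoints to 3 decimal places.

(-2.086, 0.540)

MSE = SSE/(n − 2) = 307170/273 = 1125.16.
SE(β̂₁) = √(MSE/Sₓₓ) = √(1125.16/3575.1) = 0.561001.
df = n − 2 = 273.
t* = t_{0.01, 273} = 2.340085.
Margin = t* × SE = 2.340085 × 0.561001 = 1.31279.
CI: -0.773 ± 1.31279 → (-2.086, 0.540).
With 98% confidence, each one-unit increase in class size is associated with a change of between -2.086 and 0.540 points in test score.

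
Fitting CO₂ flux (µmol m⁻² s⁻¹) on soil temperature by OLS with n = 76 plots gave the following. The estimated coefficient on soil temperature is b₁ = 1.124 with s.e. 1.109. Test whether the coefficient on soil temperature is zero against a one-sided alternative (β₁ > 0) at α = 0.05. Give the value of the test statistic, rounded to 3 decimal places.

t = 1.014

H₀: β₁ = 0 vs H₁: β₁ > 0.
t = (b₁ − β₁⁰)/SE = 1.124 / 1.109 = 1.014.
df = n − 2 = 76 − 2 = 74.
One-sided p ≈ 0.1571, which is ≥ 0.05, so fail to reject H₀.
The data do not give significant evidence that the true slope on soil temperature is positive.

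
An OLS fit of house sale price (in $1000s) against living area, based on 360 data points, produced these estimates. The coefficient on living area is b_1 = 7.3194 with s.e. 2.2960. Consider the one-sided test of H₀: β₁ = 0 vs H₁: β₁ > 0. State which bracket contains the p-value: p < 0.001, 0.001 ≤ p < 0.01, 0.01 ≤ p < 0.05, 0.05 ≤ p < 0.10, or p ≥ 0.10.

t = 7.3194 / 2.2960 = 3.188.
df = n − 2 = 360 − 2 = 358.
One-sided p = P(T_{358} > t) ≈ 0.0008.
So p < 0.001.

p < 0.001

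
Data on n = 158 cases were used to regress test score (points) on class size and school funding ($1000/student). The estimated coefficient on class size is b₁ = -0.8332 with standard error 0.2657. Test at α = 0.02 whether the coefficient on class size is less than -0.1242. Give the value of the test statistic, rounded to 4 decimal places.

t = -2.6684

H₀: β₁ = -0.1242 vs H₁: β₁ < -0.1242.
t = (b₁ − β₁⁰)/SE = (-0.8332 − (-0.1242)) / 0.2657 = -2.6684.
df = n − k − 1 = 158 − 2 − 1 = 155.
One-sided p ≈ 0.0042, which is < 0.02, so reject H₀.
There is evidence that the true slope on class size is below -0.1242 points per unit, holding the other predictors fixed.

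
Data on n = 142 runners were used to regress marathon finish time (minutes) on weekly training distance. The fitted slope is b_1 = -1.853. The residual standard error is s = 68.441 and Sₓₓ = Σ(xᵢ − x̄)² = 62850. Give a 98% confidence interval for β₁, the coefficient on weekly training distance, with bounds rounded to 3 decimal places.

SE(b_1) = s/√Sₓₓ = 68.441/√62850 = 0.273001.
df = n − 2 = 140.
t* = t_{0.01, 140} = 2.353278.
Margin = t* × SE = 2.353278 × 0.273001 = 0.64245.
CI: -1.853 ± 0.64245 → (-2.495, -1.211).
With 98% confidence, each one-unit increase in weekly training distance is associated with a change of between -2.495 and -1.211 minutes in marathon finish time.

(-2.495, -1.211)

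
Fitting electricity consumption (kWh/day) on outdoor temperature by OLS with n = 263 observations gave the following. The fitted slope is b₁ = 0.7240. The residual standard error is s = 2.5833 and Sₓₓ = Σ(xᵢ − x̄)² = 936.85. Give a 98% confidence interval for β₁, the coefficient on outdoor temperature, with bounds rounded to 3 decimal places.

SE(b₁) = s/√Sₓₓ = 2.5833/√936.85 = 0.0843995.
df = n − 2 = 261.
t* = t_{0.01, 261} = 2.34072.
Margin = t* × SE = 2.34072 × 0.0843995 = 0.19756.
CI: 0.7240 ± 0.19756 → (0.526, 0.922).
With 98% confidence, each one-unit increase in outdoor temperature is associated with a change of between 0.526 and 0.922 kWh/day in electricity consumption.

(0.526, 0.922)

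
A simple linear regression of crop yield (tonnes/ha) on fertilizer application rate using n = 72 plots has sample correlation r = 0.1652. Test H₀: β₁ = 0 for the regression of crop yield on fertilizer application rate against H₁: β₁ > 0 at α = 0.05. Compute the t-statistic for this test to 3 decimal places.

t = r·√(n − 2)/√(1 − r²) = 0.1652·√70/√0.972709 = 1.401.
df = n − 2 = 70.
One-sided p ≈ 0.0828, which is ≥ 0.05, so fail to reject H₀.
The data do not give significant evidence of a linear association between fertilizer application rate and crop yield.

t = 1.401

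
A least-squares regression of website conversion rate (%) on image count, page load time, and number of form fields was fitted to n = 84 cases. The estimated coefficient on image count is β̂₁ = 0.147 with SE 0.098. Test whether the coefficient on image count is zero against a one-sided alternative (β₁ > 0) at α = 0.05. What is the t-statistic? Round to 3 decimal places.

t = 1.500

H₀: β₁ = 0 vs H₁: β₁ > 0.
t = (β̂₁ − β₁⁰)/SE = 0.147 / 0.098 = 1.500.
df = n − k − 1 = 84 − 3 − 1 = 80.
One-sided p ≈ 0.0688, which is ≥ 0.05, so fail to reject H₀.
The data do not give significant evidence that the true slope on image count is positive, holding the other predictors fixed.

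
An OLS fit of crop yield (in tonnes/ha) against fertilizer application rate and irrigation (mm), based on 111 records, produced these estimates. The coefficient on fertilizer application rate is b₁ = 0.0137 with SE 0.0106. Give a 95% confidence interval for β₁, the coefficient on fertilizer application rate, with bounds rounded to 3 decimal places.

(-0.007, 0.035)

df = n − k − 1 = 111 − 2 − 1 = 108.
t* = t_{0.025, 108} = 1.982173.
Margin = t* × SE = 1.982173 × 0.0106 = 0.02101.
CI: 0.0137 ± 0.02101 → (-0.007, 0.035).
With 95% confidence, each one-unit increase in fertilizer application rate is associated with a change of between -0.007 and 0.035 tonnes/ha in crop yield, holding the other predictors fixed.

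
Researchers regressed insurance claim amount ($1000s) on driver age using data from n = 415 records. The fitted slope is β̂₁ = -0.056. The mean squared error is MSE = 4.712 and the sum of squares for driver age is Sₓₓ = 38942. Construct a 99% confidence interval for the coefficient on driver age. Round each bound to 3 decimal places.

(-0.084, -0.028)

SE(β̂₁) = √(MSE/Sₓₓ) = √(4.712/38942) = 0.011.
df = n − 2 = 413.
t* = t_{0.005, 413} = 2.587786.
Margin = t* × SE = 2.587786 × 0.011 = 0.02847.
CI: -0.056 ± 0.02847 → (-0.084, -0.028).
With 99% confidence, each one-unit increase in driver age is associated with a change of between -0.084 and -0.028 $1000s in insurance claim amount.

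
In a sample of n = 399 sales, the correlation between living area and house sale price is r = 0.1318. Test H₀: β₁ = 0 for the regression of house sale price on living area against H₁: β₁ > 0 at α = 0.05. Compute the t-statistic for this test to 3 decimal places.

t = 2.649

t = r·√(n − 2)/√(1 − r²) = 0.1318·√397/√0.982629 = 2.649.
df = n − 2 = 397.
One-sided p ≈ 0.0042, which is < 0.05, so reject H₀.
There is evidence of a linear association between living area and house sale price.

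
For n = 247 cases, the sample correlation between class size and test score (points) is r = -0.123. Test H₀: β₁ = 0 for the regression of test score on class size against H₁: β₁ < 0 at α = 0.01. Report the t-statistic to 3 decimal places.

t = -1.940

t = r·√(n − 2)/√(1 − r²) = -0.123·√245/√0.984871 = -1.940.
df = n − 2 = 245.
One-sided p ≈ 0.0268, which is ≥ 0.01, so fail to reject H₀.
The data do not give significant evidence of a linear association between class size and test score.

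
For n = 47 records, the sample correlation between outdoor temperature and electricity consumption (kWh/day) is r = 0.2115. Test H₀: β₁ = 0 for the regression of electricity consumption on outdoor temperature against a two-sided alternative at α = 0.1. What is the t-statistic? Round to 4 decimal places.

t = 1.4516

t = r·√(n − 2)/√(1 − r²) = 0.2115·√45/√0.955268 = 1.4516.
df = n − 2 = 45.
Two-sided p ≈ 0.1535, which is ≥ 0.1, so fail to reject H₀.
The data do not give significant evidence of a linear association between outdoor temperature and electricity consumption.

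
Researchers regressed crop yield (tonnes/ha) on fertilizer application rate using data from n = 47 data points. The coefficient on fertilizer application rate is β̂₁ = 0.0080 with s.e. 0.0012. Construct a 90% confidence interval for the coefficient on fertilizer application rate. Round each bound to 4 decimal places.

(0.0060, 0.0100)

df = n − 2 = 47 − 2 = 45.
t* = t_{0.05, 45} = 1.679427.
Margin = t* × SE = 1.679427 × 0.0012 = 0.002015.
CI: 0.0080 ± 0.002015 → (0.0060, 0.0100).
With 90% confidence, each one-unit increase in fertilizer application rate is associated with a change of between 0.0060 and 0.0100 tonnes/ha in crop yield.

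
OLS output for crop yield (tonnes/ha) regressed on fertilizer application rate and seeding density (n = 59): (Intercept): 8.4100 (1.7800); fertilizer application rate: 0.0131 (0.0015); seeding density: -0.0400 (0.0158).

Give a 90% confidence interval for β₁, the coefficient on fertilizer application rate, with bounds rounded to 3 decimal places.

(0.011, 0.016)

Read off: b = 0.0131, SE = 0.0015 for fertilizer application rate.
df = n − k − 1 = 59 − 2 − 1 = 56.
t* = t_{0.05, 56} = 1.672522.
Margin = t* × SE = 1.672522 × 0.0015 = 0.00251.
CI: 0.0131 ± 0.00251 → (0.011, 0.016).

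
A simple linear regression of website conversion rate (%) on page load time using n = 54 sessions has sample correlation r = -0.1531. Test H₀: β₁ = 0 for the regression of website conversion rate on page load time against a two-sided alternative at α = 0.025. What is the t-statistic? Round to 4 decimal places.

t = -1.1172

t = r·√(n − 2)/√(1 − r²) = -0.1531·√52/√0.97656 = -1.1172.
df = n − 2 = 52.
Two-sided p ≈ 0.2690, which is ≥ 0.025, so fail to reject H₀.
The data do not give significant evidence of a linear association between page load time and website conversion rate.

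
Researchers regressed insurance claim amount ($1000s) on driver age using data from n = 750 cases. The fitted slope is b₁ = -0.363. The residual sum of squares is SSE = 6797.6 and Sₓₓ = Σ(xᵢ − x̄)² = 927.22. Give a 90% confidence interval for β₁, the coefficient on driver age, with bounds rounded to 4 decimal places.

MSE = SSE/(n − 2) = 6797.6/748 = 9.0877.
SE(b₁) = √(MSE/Sₓₓ) = √(9.0877/927.22) = 0.0990001.
df = n − 2 = 748.
t* = t_{0.05, 748} = 1.646893.
Margin = t* × SE = 1.646893 × 0.0990001 = 0.163043.
CI: -0.363 ± 0.163043 → (-0.5260, -0.2000).
With 90% confidence, each one-unit increase in driver age is associated with a change of between -0.5260 and -0.2000 $1000s in insurance claim amount.

(-0.5260, -0.2000)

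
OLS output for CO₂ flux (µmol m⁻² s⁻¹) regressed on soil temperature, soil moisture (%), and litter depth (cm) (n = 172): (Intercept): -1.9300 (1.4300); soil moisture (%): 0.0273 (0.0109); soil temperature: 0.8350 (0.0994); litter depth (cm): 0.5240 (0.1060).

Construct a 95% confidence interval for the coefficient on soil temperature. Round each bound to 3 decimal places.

Read off: b = 0.8350, SE = 0.0994 for soil temperature.
df = n − k − 1 = 172 − 3 − 1 = 168.
t* = t_{0.025, 168} = 1.974185.
Margin = t* × SE = 1.974185 × 0.0994 = 0.19623.
CI: 0.8350 ± 0.19623 → (0.639, 1.031).

(0.639, 1.031)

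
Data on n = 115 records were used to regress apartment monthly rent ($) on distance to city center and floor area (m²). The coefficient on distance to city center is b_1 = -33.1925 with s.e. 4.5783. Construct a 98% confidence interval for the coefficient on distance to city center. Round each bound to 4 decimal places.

df = n − k − 1 = 115 − 2 − 1 = 112.
t* = t_{0.01, 112} = 2.360104.
Margin = t* × SE = 2.360104 × 4.5783 = 10.805264.
CI: -33.1925 ± 10.805264 → (-43.9978, -22.3872).
With 98% confidence, each one-unit increase in distance to city center is associated with a change of between -43.9978 and -22.3872 $ in apartment monthly rent, holding the other predictors fixed.

(-43.9978, -22.3872)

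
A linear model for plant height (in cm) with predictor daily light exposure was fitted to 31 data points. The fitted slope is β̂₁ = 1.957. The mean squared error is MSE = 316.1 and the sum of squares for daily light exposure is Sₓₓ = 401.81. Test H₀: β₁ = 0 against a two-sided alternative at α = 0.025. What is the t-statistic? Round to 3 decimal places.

SE(β̂₁) = √(MSE/Sₓₓ) = √(316.1/401.81) = 0.886956.
t = 1.957 / 0.886956 = 2.206.
df = n − 2 = 29.
Two-sided p ≈ 0.0354, which is ≥ 0.025, so fail to reject H₀.
The data do not give significant evidence of an association between daily light exposure and plant height.

t = 2.206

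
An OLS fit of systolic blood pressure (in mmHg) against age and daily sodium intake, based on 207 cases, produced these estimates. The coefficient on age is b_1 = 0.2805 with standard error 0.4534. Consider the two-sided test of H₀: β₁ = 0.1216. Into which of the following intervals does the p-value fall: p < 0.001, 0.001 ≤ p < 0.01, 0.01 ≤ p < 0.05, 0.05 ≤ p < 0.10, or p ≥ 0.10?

t = (0.2805 − 0.1216) / 0.4534 = 0.350.
df = n − k − 1 = 207 − 2 − 1 = 204.
Two-sided p = 2·P(T_{204} > |t|) ≈ 0.7264.
So p ≥ 0.10.

p ≥ 0.10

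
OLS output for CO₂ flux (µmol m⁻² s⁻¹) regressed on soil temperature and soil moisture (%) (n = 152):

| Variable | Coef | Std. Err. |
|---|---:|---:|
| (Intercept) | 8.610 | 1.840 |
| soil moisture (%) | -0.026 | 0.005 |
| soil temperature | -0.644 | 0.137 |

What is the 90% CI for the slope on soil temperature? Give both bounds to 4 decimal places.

(-0.8708, -0.4172)

Read off: b = -0.644, SE = 0.137 for soil temperature.
df = n − k − 1 = 152 − 2 − 1 = 149.
t* = t_{0.05, 149} = 1.655145.
Margin = t* × SE = 1.655145 × 0.137 = 0.226755.
CI: -0.644 ± 0.226755 → (-0.8708, -0.4172).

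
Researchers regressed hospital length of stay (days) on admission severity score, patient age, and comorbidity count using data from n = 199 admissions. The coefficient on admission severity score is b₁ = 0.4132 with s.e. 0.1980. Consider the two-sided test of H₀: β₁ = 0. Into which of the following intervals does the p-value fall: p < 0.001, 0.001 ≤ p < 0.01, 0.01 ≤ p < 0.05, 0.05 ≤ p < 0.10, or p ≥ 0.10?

0.01 ≤ p < 0.05

t = 0.4132 / 0.1980 = 2.087.
df = n − k − 1 = 199 − 3 − 1 = 195.
Two-sided p = 2·P(T_{195} > |t|) ≈ 0.0382.
So 0.01 ≤ p < 0.05.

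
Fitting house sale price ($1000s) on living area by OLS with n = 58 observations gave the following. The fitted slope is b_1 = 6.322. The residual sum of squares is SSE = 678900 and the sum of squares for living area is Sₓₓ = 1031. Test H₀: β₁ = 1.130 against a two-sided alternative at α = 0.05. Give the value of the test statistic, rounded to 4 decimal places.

MSE = SSE/(n − 2) = 678900/56 = 12123.2.
SE(b_1) = √(MSE/Sₓₓ) = √(12123.2/1031) = 3.4291.
t = (6.322 − 1.130) / 3.4291 = 1.5141.
df = n − 2 = 56.
Two-sided p ≈ 0.1356, which is ≥ 0.05, so fail to reject H₀.
The data are consistent with a true slope of 1.130 $1000s per unit of living area.

t = 1.5141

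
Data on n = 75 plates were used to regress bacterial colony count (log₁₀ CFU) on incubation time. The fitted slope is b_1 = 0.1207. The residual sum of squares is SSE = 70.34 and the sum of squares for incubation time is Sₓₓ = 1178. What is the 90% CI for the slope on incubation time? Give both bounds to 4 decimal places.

(0.0731, 0.1683)

MSE = SSE/(n − 2) = 70.34/73 = 0.963562.
SE(b_1) = √(MSE/Sₓₓ) = √(0.963562/1178) = 0.0286001.
df = n − 2 = 73.
t* = t_{0.05, 73} = 1.665996.
Margin = t* × SE = 1.665996 × 0.0286001 = 0.047648.
CI: 0.1207 ± 0.047648 → (0.0731, 0.1683).
With 90% confidence, each one-unit increase in incubation time is associated with a change of between 0.0731 and 0.1683 log₁₀ CFU in bacterial colony count.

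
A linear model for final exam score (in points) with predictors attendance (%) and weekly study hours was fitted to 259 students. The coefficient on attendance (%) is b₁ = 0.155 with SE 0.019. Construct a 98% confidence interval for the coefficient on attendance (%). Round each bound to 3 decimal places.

(0.111, 0.199)

df = n − k − 1 = 259 − 2 − 1 = 256.
t* = t_{0.01, 256} = 2.341002.
Margin = t* × SE = 2.341002 × 0.019 = 0.04448.
CI: 0.155 ± 0.04448 → (0.111, 0.199).
With 98% confidence, each one-unit increase in attendance (%) is associated with a change of between 0.111 and 0.199 points in final exam score, holding the other predictors fixed.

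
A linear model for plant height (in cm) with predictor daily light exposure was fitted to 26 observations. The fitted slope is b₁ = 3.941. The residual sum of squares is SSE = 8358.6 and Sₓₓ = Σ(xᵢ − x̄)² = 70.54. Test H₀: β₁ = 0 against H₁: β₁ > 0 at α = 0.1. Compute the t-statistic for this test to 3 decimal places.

MSE = SSE/(n − 2) = 8358.6/24 = 348.275.
SE(b₁) = √(MSE/Sₓₓ) = √(348.275/70.54) = 2.222.
t = 3.941 / 2.222 = 1.774.
df = n − 2 = 24.
One-sided p ≈ 0.0444, which is < 0.1, so reject H₀.
There is evidence that the true slope on daily light exposure is positive.

t = 1.774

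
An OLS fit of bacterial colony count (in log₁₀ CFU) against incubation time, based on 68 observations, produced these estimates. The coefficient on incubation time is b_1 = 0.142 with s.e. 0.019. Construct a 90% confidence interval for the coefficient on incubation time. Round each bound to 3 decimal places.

(0.110, 0.174)

df = n − 2 = 68 − 2 = 66.
t* = t_{0.05, 66} = 1.668271.
Margin = t* × SE = 1.668271 × 0.019 = 0.03170.
CI: 0.142 ± 0.03170 → (0.110, 0.174).
With 90% confidence, each one-unit increase in incubation time is associated with a change of between 0.110 and 0.174 log₁₀ CFU in bacterial colony count.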